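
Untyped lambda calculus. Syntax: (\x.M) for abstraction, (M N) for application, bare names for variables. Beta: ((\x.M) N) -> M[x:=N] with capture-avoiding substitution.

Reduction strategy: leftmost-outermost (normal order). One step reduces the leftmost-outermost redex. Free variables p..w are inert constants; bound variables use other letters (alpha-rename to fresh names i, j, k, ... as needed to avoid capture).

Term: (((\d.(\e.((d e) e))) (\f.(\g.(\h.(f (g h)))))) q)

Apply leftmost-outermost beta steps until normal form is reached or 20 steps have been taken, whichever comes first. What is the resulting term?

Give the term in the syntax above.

Answer: (\h.(q (q h)))

Derivation:
Step 0: (((\d.(\e.((d e) e))) (\f.(\g.(\h.(f (g h)))))) q)
Step 1: ((\e.(((\f.(\g.(\h.(f (g h))))) e) e)) q)
Step 2: (((\f.(\g.(\h.(f (g h))))) q) q)
Step 3: ((\g.(\h.(q (g h)))) q)
Step 4: (\h.(q (q h)))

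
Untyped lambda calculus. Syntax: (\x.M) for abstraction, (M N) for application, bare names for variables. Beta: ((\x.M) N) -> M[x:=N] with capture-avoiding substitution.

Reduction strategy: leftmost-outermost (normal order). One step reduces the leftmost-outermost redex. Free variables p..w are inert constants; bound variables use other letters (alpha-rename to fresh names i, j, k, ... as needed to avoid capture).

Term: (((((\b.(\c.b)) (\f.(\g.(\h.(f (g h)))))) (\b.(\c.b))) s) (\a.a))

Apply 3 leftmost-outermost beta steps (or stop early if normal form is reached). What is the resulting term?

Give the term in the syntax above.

Step 0: (((((\b.(\c.b)) (\f.(\g.(\h.(f (g h)))))) (\b.(\c.b))) s) (\a.a))
Step 1: ((((\c.(\f.(\g.(\h.(f (g h)))))) (\b.(\c.b))) s) (\a.a))
Step 2: (((\f.(\g.(\h.(f (g h))))) s) (\a.a))
Step 3: ((\g.(\h.(s (g h)))) (\a.a))

Answer: ((\g.(\h.(s (g h)))) (\a.a))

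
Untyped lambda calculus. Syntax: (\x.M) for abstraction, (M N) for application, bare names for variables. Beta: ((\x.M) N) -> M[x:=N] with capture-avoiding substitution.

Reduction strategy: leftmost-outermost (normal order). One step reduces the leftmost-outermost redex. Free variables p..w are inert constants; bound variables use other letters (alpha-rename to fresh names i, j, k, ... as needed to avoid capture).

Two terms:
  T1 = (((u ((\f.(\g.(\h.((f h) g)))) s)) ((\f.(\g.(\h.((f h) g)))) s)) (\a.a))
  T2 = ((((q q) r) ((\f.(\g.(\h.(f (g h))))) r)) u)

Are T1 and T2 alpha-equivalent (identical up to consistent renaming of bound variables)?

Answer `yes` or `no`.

Term 1: (((u ((\f.(\g.(\h.((f h) g)))) s)) ((\f.(\g.(\h.((f h) g)))) s)) (\a.a))
Term 2: ((((q q) r) ((\f.(\g.(\h.(f (g h))))) r)) u)
Alpha-equivalence: compare structure up to binder renaming.
Result: False

Answer: no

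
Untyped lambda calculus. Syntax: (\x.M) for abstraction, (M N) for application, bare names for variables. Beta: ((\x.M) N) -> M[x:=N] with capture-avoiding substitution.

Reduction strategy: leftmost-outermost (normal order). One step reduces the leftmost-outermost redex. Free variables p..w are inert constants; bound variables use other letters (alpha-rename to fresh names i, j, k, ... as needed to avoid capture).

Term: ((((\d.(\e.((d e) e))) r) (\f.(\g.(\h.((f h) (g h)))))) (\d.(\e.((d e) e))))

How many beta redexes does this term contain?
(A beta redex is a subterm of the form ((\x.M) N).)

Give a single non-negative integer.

Answer: 1

Derivation:
Term: ((((\d.(\e.((d e) e))) r) (\f.(\g.(\h.((f h) (g h)))))) (\d.(\e.((d e) e))))
  Redex: ((\d.(\e.((d e) e))) r)
Total redexes: 1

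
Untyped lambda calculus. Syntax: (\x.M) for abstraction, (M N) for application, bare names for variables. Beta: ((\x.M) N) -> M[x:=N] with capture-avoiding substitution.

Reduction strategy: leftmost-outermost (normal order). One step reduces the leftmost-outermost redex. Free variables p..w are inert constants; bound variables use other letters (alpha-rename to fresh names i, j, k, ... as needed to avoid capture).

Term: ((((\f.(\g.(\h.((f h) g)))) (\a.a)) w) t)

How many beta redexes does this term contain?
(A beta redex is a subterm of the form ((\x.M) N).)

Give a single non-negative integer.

Answer: 1

Derivation:
Term: ((((\f.(\g.(\h.((f h) g)))) (\a.a)) w) t)
  Redex: ((\f.(\g.(\h.((f h) g)))) (\a.a))
Total redexes: 1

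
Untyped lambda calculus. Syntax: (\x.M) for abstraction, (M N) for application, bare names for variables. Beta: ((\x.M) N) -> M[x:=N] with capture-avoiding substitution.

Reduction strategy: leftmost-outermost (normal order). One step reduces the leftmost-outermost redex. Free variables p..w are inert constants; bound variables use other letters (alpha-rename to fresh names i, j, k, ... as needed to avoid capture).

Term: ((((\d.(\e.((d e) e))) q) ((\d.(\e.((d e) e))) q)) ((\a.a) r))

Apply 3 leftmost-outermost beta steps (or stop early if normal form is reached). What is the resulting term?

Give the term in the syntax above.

Answer: (((q (\e.((q e) e))) ((\d.(\e.((d e) e))) q)) ((\a.a) r))

Derivation:
Step 0: ((((\d.(\e.((d e) e))) q) ((\d.(\e.((d e) e))) q)) ((\a.a) r))
Step 1: (((\e.((q e) e)) ((\d.(\e.((d e) e))) q)) ((\a.a) r))
Step 2: (((q ((\d.(\e.((d e) e))) q)) ((\d.(\e.((d e) e))) q)) ((\a.a) r))
Step 3: (((q (\e.((q e) e))) ((\d.(\e.((d e) e))) q)) ((\a.a) r))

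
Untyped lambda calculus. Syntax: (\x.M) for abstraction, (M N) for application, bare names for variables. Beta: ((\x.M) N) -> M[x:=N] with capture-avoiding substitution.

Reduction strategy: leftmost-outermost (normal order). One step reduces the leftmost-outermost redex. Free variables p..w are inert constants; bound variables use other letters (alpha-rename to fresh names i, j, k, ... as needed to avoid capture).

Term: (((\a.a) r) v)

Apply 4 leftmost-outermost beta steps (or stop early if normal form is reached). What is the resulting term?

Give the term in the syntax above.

Step 0: (((\a.a) r) v)
Step 1: (r v)
Step 2: (normal form reached)

Answer: (r v)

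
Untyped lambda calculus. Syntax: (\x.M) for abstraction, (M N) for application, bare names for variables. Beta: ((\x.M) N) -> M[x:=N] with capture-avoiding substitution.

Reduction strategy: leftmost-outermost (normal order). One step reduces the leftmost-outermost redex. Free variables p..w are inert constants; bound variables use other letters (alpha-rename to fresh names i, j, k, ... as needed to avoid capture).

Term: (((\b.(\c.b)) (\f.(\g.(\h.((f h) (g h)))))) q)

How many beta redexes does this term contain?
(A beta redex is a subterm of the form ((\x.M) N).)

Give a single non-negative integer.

Answer: 1

Derivation:
Term: (((\b.(\c.b)) (\f.(\g.(\h.((f h) (g h)))))) q)
  Redex: ((\b.(\c.b)) (\f.(\g.(\h.((f h) (g h))))))
Total redexes: 1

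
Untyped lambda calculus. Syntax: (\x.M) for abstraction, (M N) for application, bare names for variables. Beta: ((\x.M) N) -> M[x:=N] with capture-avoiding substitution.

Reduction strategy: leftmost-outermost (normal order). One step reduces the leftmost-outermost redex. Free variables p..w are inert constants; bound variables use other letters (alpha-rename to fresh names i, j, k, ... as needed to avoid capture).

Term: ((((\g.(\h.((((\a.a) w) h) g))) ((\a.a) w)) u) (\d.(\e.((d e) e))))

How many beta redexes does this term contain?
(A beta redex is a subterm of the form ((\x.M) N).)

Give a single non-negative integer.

Term: ((((\g.(\h.((((\a.a) w) h) g))) ((\a.a) w)) u) (\d.(\e.((d e) e))))
  Redex: ((\g.(\h.((((\a.a) w) h) g))) ((\a.a) w))
  Redex: ((\a.a) w)
  Redex: ((\a.a) w)
Total redexes: 3

Answer: 3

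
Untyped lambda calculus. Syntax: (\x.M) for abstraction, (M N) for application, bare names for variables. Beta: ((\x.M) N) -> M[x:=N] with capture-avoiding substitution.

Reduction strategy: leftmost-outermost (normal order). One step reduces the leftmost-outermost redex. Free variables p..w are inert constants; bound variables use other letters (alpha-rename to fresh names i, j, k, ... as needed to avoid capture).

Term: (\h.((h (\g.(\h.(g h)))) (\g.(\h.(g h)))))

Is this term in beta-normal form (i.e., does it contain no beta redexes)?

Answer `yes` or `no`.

Answer: yes

Derivation:
Term: (\h.((h (\g.(\h.(g h)))) (\g.(\h.(g h)))))
No beta redexes found.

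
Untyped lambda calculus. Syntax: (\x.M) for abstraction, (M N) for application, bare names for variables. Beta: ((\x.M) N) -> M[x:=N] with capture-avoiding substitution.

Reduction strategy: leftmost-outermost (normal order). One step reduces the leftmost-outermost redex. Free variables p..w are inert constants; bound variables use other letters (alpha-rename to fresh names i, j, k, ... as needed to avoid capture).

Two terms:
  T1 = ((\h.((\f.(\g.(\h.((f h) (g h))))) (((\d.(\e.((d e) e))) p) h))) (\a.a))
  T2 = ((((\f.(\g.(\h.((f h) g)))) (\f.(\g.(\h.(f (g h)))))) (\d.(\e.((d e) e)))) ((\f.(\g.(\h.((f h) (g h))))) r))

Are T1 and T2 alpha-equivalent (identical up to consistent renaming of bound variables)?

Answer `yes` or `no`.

Term 1: ((\h.((\f.(\g.(\h.((f h) (g h))))) (((\d.(\e.((d e) e))) p) h))) (\a.a))
Term 2: ((((\f.(\g.(\h.((f h) g)))) (\f.(\g.(\h.(f (g h)))))) (\d.(\e.((d e) e)))) ((\f.(\g.(\h.((f h) (g h))))) r))
Alpha-equivalence: compare structure up to binder renaming.
Result: False

Answer: no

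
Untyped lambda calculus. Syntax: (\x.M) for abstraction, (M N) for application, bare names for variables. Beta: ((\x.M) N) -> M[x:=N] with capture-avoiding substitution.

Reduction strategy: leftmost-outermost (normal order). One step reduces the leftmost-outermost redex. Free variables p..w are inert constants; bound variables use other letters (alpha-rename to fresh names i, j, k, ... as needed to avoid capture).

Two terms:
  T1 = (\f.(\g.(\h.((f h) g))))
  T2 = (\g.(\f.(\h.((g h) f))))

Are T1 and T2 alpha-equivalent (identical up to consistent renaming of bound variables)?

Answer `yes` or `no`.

Answer: yes

Derivation:
Term 1: (\f.(\g.(\h.((f h) g))))
Term 2: (\g.(\f.(\h.((g h) f))))
Alpha-equivalence: compare structure up to binder renaming.
Result: True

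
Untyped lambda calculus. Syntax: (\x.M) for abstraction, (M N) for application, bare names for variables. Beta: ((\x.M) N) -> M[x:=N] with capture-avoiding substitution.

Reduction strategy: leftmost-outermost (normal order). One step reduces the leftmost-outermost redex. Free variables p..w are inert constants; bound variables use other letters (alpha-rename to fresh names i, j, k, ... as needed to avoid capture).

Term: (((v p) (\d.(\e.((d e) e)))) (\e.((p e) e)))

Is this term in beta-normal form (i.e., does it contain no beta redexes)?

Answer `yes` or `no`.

Term: (((v p) (\d.(\e.((d e) e)))) (\e.((p e) e)))
No beta redexes found.

Answer: yes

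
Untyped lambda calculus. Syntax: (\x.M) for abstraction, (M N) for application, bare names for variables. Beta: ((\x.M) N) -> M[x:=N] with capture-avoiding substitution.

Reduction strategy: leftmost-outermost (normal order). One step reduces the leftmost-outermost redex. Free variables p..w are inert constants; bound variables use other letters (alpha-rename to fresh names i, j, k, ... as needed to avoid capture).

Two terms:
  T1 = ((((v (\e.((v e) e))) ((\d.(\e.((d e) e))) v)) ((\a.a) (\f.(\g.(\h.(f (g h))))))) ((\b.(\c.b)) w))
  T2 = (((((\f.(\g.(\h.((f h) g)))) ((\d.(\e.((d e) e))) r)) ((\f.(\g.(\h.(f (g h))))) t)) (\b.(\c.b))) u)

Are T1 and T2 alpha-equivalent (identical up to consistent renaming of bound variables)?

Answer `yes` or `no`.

Answer: no

Derivation:
Term 1: ((((v (\e.((v e) e))) ((\d.(\e.((d e) e))) v)) ((\a.a) (\f.(\g.(\h.(f (g h))))))) ((\b.(\c.b)) w))
Term 2: (((((\f.(\g.(\h.((f h) g)))) ((\d.(\e.((d e) e))) r)) ((\f.(\g.(\h.(f (g h))))) t)) (\b.(\c.b))) u)
Alpha-equivalence: compare structure up to binder renaming.
Result: False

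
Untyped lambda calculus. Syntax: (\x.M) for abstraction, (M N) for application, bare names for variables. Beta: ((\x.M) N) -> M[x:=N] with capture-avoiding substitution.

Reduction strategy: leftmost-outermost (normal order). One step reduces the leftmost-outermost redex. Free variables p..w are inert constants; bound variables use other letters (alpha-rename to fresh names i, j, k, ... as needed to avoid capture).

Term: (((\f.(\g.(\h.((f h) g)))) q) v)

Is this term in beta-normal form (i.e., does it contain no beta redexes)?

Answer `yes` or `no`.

Answer: no

Derivation:
Term: (((\f.(\g.(\h.((f h) g)))) q) v)
Found 1 beta redex(es).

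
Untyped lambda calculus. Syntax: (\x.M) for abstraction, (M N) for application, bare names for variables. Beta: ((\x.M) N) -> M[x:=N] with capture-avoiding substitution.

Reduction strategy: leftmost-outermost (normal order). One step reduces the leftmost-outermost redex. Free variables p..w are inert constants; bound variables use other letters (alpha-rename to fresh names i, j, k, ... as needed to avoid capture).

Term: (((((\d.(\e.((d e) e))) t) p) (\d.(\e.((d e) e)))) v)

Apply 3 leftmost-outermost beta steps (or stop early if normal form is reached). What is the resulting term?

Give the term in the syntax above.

Step 0: (((((\d.(\e.((d e) e))) t) p) (\d.(\e.((d e) e)))) v)
Step 1: ((((\e.((t e) e)) p) (\d.(\e.((d e) e)))) v)
Step 2: ((((t p) p) (\d.(\e.((d e) e)))) v)
Step 3: (normal form reached)

Answer: ((((t p) p) (\d.(\e.((d e) e)))) v)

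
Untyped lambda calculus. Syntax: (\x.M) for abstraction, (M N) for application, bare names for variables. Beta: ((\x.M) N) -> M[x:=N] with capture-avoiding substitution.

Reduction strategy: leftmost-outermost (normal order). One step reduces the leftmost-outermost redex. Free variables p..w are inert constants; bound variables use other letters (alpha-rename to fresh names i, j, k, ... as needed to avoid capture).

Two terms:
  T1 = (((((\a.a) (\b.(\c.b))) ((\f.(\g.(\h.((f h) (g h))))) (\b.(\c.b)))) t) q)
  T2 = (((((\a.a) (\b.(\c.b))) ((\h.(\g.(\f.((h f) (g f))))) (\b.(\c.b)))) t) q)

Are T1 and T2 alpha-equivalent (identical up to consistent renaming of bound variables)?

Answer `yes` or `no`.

Answer: yes

Derivation:
Term 1: (((((\a.a) (\b.(\c.b))) ((\f.(\g.(\h.((f h) (g h))))) (\b.(\c.b)))) t) q)
Term 2: (((((\a.a) (\b.(\c.b))) ((\h.(\g.(\f.((h f) (g f))))) (\b.(\c.b)))) t) q)
Alpha-equivalence: compare structure up to binder renaming.
Result: True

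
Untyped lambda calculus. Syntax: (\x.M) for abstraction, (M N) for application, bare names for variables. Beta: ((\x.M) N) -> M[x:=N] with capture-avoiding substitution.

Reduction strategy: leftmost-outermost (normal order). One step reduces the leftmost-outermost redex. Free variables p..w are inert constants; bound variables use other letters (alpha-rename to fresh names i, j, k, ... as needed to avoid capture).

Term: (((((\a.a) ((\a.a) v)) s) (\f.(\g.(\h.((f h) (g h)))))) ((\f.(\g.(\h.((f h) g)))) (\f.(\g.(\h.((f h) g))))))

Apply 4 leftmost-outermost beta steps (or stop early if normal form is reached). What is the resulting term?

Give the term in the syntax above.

Step 0: (((((\a.a) ((\a.a) v)) s) (\f.(\g.(\h.((f h) (g h)))))) ((\f.(\g.(\h.((f h) g)))) (\f.(\g.(\h.((f h) g))))))
Step 1: (((((\a.a) v) s) (\f.(\g.(\h.((f h) (g h)))))) ((\f.(\g.(\h.((f h) g)))) (\f.(\g.(\h.((f h) g))))))
Step 2: (((v s) (\f.(\g.(\h.((f h) (g h)))))) ((\f.(\g.(\h.((f h) g)))) (\f.(\g.(\h.((f h) g))))))
Step 3: (((v s) (\f.(\g.(\h.((f h) (g h)))))) (\g.(\h.(((\f.(\g.(\h.((f h) g)))) h) g))))
Step 4: (((v s) (\f.(\g.(\h.((f h) (g h)))))) (\g.(\h.((\g.(\i.((h i) g))) g))))

Answer: (((v s) (\f.(\g.(\h.((f h) (g h)))))) (\g.(\h.((\g.(\i.((h i) g))) g))))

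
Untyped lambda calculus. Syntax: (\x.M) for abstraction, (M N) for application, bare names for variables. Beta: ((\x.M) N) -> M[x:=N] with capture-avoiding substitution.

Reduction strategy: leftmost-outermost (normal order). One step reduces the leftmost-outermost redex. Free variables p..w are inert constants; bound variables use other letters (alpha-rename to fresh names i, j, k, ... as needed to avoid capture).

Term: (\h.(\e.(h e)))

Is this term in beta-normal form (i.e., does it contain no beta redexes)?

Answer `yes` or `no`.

Answer: yes

Derivation:
Term: (\h.(\e.(h e)))
No beta redexes found.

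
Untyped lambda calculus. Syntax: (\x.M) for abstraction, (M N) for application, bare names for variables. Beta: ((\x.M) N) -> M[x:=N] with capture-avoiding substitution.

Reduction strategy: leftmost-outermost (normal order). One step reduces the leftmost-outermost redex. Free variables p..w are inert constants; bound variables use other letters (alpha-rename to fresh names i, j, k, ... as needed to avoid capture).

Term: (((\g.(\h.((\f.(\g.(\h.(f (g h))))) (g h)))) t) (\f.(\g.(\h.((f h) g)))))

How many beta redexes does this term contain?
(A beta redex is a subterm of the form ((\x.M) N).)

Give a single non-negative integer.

Term: (((\g.(\h.((\f.(\g.(\h.(f (g h))))) (g h)))) t) (\f.(\g.(\h.((f h) g)))))
  Redex: ((\g.(\h.((\f.(\g.(\h.(f (g h))))) (g h)))) t)
  Redex: ((\f.(\g.(\h.(f (g h))))) (g h))
Total redexes: 2

Answer: 2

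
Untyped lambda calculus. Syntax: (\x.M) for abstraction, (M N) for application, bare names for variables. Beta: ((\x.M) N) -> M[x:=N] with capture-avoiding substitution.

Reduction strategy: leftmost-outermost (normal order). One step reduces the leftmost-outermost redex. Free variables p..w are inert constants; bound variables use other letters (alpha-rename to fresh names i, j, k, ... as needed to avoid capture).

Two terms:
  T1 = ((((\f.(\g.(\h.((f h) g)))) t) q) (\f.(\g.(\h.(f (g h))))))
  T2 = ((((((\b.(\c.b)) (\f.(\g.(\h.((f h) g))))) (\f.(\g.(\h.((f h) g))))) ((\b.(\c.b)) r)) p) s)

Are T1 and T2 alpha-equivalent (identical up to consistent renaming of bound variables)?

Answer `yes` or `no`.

Term 1: ((((\f.(\g.(\h.((f h) g)))) t) q) (\f.(\g.(\h.(f (g h))))))
Term 2: ((((((\b.(\c.b)) (\f.(\g.(\h.((f h) g))))) (\f.(\g.(\h.((f h) g))))) ((\b.(\c.b)) r)) p) s)
Alpha-equivalence: compare structure up to binder renaming.
Result: False

Answer: no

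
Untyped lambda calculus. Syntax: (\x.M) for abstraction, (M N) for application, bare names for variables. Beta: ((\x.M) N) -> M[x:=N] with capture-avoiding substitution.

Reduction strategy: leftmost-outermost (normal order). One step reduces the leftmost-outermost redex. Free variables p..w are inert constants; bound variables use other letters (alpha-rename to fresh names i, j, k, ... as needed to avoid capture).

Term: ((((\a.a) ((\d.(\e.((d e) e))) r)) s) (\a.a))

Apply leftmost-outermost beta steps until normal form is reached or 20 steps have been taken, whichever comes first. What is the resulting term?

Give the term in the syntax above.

Step 0: ((((\a.a) ((\d.(\e.((d e) e))) r)) s) (\a.a))
Step 1: ((((\d.(\e.((d e) e))) r) s) (\a.a))
Step 2: (((\e.((r e) e)) s) (\a.a))
Step 3: (((r s) s) (\a.a))

Answer: (((r s) s) (\a.a))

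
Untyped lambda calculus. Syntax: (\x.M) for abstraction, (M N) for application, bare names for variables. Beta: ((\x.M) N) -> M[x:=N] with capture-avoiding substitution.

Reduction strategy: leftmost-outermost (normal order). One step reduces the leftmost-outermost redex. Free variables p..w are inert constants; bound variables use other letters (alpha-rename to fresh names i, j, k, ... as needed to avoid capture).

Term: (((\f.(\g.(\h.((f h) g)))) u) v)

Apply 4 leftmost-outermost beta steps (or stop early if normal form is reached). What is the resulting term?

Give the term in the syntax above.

Step 0: (((\f.(\g.(\h.((f h) g)))) u) v)
Step 1: ((\g.(\h.((u h) g))) v)
Step 2: (\h.((u h) v))
Step 3: (normal form reached)

Answer: (\h.((u h) v))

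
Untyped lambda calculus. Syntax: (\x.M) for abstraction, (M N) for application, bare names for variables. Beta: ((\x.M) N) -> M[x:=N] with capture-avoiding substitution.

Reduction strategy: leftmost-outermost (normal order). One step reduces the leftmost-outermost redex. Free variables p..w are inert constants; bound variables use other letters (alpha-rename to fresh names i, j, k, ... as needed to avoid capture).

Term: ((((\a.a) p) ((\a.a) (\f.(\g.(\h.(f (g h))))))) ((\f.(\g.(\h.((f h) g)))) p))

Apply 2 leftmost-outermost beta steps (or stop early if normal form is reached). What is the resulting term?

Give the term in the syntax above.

Step 0: ((((\a.a) p) ((\a.a) (\f.(\g.(\h.(f (g h))))))) ((\f.(\g.(\h.((f h) g)))) p))
Step 1: ((p ((\a.a) (\f.(\g.(\h.(f (g h))))))) ((\f.(\g.(\h.((f h) g)))) p))
Step 2: ((p (\f.(\g.(\h.(f (g h)))))) ((\f.(\g.(\h.((f h) g)))) p))

Answer: ((p (\f.(\g.(\h.(f (g h)))))) ((\f.(\g.(\h.((f h) g)))) p))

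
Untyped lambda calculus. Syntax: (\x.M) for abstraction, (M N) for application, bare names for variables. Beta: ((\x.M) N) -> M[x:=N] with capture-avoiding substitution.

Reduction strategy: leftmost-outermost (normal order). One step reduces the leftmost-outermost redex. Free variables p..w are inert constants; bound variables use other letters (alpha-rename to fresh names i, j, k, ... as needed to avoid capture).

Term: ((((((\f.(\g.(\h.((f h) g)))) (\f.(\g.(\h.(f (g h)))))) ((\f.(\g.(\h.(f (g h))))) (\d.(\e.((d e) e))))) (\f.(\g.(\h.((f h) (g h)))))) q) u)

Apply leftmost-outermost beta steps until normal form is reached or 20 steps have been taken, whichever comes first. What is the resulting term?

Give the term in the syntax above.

Step 0: ((((((\f.(\g.(\h.((f h) g)))) (\f.(\g.(\h.(f (g h)))))) ((\f.(\g.(\h.(f (g h))))) (\d.(\e.((d e) e))))) (\f.(\g.(\h.((f h) (g h)))))) q) u)
Step 1: (((((\g.(\h.(((\f.(\g.(\h.(f (g h))))) h) g))) ((\f.(\g.(\h.(f (g h))))) (\d.(\e.((d e) e))))) (\f.(\g.(\h.((f h) (g h)))))) q) u)
Step 2: ((((\h.(((\f.(\g.(\h.(f (g h))))) h) ((\f.(\g.(\h.(f (g h))))) (\d.(\e.((d e) e)))))) (\f.(\g.(\h.((f h) (g h)))))) q) u)
Step 3: (((((\f.(\g.(\h.(f (g h))))) (\f.(\g.(\h.((f h) (g h)))))) ((\f.(\g.(\h.(f (g h))))) (\d.(\e.((d e) e))))) q) u)
Step 4: ((((\g.(\h.((\f.(\g.(\h.((f h) (g h))))) (g h)))) ((\f.(\g.(\h.(f (g h))))) (\d.(\e.((d e) e))))) q) u)
Step 5: (((\h.((\f.(\g.(\h.((f h) (g h))))) (((\f.(\g.(\h.(f (g h))))) (\d.(\e.((d e) e)))) h))) q) u)
Step 6: (((\f.(\g.(\h.((f h) (g h))))) (((\f.(\g.(\h.(f (g h))))) (\d.(\e.((d e) e)))) q)) u)
Step 7: ((\g.(\h.(((((\f.(\g.(\h.(f (g h))))) (\d.(\e.((d e) e)))) q) h) (g h)))) u)
Step 8: (\h.(((((\f.(\g.(\h.(f (g h))))) (\d.(\e.((d e) e)))) q) h) (u h)))
Step 9: (\h.((((\g.(\h.((\d.(\e.((d e) e))) (g h)))) q) h) (u h)))
Step 10: (\h.(((\h.((\d.(\e.((d e) e))) (q h))) h) (u h)))
Step 11: (\h.(((\d.(\e.((d e) e))) (q h)) (u h)))
Step 12: (\h.((\e.(((q h) e) e)) (u h)))
Step 13: (\h.(((q h) (u h)) (u h)))

Answer: (\h.(((q h) (u h)) (u h)))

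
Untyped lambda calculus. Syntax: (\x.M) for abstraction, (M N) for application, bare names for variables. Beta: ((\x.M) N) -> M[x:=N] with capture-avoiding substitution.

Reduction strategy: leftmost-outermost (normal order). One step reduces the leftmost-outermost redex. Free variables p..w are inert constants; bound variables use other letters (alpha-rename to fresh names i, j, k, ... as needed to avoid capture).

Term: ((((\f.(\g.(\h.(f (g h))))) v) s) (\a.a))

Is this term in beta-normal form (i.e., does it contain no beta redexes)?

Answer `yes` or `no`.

Term: ((((\f.(\g.(\h.(f (g h))))) v) s) (\a.a))
Found 1 beta redex(es).

Answer: no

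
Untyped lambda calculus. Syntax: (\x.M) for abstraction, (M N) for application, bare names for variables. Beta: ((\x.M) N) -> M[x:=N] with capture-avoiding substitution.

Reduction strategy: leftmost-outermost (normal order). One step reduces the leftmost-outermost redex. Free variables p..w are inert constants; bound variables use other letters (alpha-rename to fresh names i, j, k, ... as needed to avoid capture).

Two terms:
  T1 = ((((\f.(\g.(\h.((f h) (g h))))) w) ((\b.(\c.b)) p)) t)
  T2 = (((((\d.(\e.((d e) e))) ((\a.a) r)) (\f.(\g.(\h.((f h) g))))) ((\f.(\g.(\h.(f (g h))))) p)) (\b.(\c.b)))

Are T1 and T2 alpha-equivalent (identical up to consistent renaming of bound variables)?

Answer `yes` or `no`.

Answer: no

Derivation:
Term 1: ((((\f.(\g.(\h.((f h) (g h))))) w) ((\b.(\c.b)) p)) t)
Term 2: (((((\d.(\e.((d e) e))) ((\a.a) r)) (\f.(\g.(\h.((f h) g))))) ((\f.(\g.(\h.(f (g h))))) p)) (\b.(\c.b)))
Alpha-equivalence: compare structure up to binder renaming.
Result: False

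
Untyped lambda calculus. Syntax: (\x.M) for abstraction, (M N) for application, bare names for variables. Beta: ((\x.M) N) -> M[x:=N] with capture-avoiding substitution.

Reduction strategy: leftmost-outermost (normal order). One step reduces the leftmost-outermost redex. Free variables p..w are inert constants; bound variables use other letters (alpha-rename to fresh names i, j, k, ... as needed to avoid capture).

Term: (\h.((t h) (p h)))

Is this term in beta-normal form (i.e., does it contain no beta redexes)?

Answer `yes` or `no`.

Answer: yes

Derivation:
Term: (\h.((t h) (p h)))
No beta redexes found.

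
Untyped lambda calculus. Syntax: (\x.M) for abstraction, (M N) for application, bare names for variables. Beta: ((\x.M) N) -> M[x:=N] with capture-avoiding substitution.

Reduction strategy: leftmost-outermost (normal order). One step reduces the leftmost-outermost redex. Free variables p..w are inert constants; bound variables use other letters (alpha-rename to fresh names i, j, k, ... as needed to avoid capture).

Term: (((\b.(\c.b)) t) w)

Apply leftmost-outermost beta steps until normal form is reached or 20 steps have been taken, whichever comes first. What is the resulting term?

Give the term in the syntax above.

Answer: t

Derivation:
Step 0: (((\b.(\c.b)) t) w)
Step 1: ((\c.t) w)
Step 2: t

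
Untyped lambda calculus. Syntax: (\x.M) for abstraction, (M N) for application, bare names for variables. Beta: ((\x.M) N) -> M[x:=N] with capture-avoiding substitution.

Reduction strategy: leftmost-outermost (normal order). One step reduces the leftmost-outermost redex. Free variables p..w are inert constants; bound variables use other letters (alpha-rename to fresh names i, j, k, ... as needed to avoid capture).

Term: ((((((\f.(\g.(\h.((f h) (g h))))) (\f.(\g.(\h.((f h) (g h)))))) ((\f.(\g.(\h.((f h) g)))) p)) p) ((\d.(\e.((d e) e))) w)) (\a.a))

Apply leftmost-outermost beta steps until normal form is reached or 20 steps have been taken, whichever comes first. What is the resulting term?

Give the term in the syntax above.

Step 0: ((((((\f.(\g.(\h.((f h) (g h))))) (\f.(\g.(\h.((f h) (g h)))))) ((\f.(\g.(\h.((f h) g)))) p)) p) ((\d.(\e.((d e) e))) w)) (\a.a))
Step 1: (((((\g.(\h.(((\f.(\g.(\h.((f h) (g h))))) h) (g h)))) ((\f.(\g.(\h.((f h) g)))) p)) p) ((\d.(\e.((d e) e))) w)) (\a.a))
Step 2: ((((\h.(((\f.(\g.(\h.((f h) (g h))))) h) (((\f.(\g.(\h.((f h) g)))) p) h))) p) ((\d.(\e.((d e) e))) w)) (\a.a))
Step 3: (((((\f.(\g.(\h.((f h) (g h))))) p) (((\f.(\g.(\h.((f h) g)))) p) p)) ((\d.(\e.((d e) e))) w)) (\a.a))
Step 4: ((((\g.(\h.((p h) (g h)))) (((\f.(\g.(\h.((f h) g)))) p) p)) ((\d.(\e.((d e) e))) w)) (\a.a))
Step 5: (((\h.((p h) ((((\f.(\g.(\h.((f h) g)))) p) p) h))) ((\d.(\e.((d e) e))) w)) (\a.a))
Step 6: (((p ((\d.(\e.((d e) e))) w)) ((((\f.(\g.(\h.((f h) g)))) p) p) ((\d.(\e.((d e) e))) w))) (\a.a))
Step 7: (((p (\e.((w e) e))) ((((\f.(\g.(\h.((f h) g)))) p) p) ((\d.(\e.((d e) e))) w))) (\a.a))
Step 8: (((p (\e.((w e) e))) (((\g.(\h.((p h) g))) p) ((\d.(\e.((d e) e))) w))) (\a.a))
Step 9: (((p (\e.((w e) e))) ((\h.((p h) p)) ((\d.(\e.((d e) e))) w))) (\a.a))
Step 10: (((p (\e.((w e) e))) ((p ((\d.(\e.((d e) e))) w)) p)) (\a.a))
Step 11: (((p (\e.((w e) e))) ((p (\e.((w e) e))) p)) (\a.a))

Answer: (((p (\e.((w e) e))) ((p (\e.((w e) e))) p)) (\a.a))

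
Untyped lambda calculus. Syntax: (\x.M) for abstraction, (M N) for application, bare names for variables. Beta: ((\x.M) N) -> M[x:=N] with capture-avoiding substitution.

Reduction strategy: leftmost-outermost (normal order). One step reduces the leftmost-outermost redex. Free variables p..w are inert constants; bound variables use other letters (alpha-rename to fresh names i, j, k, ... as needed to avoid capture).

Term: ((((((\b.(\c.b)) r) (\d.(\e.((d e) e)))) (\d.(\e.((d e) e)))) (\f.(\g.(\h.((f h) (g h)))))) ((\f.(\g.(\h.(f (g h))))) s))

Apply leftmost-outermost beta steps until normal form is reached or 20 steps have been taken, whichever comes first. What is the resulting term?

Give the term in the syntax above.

Step 0: ((((((\b.(\c.b)) r) (\d.(\e.((d e) e)))) (\d.(\e.((d e) e)))) (\f.(\g.(\h.((f h) (g h)))))) ((\f.(\g.(\h.(f (g h))))) s))
Step 1: (((((\c.r) (\d.(\e.((d e) e)))) (\d.(\e.((d e) e)))) (\f.(\g.(\h.((f h) (g h)))))) ((\f.(\g.(\h.(f (g h))))) s))
Step 2: (((r (\d.(\e.((d e) e)))) (\f.(\g.(\h.((f h) (g h)))))) ((\f.(\g.(\h.(f (g h))))) s))
Step 3: (((r (\d.(\e.((d e) e)))) (\f.(\g.(\h.((f h) (g h)))))) (\g.(\h.(s (g h)))))

Answer: (((r (\d.(\e.((d e) e)))) (\f.(\g.(\h.((f h) (g h)))))) (\g.(\h.(s (g h)))))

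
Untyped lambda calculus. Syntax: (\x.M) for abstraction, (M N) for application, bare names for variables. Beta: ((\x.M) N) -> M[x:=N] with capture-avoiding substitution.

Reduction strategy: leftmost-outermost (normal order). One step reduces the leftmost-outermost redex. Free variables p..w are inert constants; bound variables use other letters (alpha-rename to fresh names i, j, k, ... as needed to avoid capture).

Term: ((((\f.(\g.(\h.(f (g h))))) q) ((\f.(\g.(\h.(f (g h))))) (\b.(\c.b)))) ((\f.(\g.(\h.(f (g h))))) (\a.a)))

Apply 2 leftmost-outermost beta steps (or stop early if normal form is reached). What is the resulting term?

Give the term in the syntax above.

Answer: ((\h.(q (((\f.(\g.(\h.(f (g h))))) (\b.(\c.b))) h))) ((\f.(\g.(\h.(f (g h))))) (\a.a)))

Derivation:
Step 0: ((((\f.(\g.(\h.(f (g h))))) q) ((\f.(\g.(\h.(f (g h))))) (\b.(\c.b)))) ((\f.(\g.(\h.(f (g h))))) (\a.a)))
Step 1: (((\g.(\h.(q (g h)))) ((\f.(\g.(\h.(f (g h))))) (\b.(\c.b)))) ((\f.(\g.(\h.(f (g h))))) (\a.a)))
Step 2: ((\h.(q (((\f.(\g.(\h.(f (g h))))) (\b.(\c.b))) h))) ((\f.(\g.(\h.(f (g h))))) (\a.a)))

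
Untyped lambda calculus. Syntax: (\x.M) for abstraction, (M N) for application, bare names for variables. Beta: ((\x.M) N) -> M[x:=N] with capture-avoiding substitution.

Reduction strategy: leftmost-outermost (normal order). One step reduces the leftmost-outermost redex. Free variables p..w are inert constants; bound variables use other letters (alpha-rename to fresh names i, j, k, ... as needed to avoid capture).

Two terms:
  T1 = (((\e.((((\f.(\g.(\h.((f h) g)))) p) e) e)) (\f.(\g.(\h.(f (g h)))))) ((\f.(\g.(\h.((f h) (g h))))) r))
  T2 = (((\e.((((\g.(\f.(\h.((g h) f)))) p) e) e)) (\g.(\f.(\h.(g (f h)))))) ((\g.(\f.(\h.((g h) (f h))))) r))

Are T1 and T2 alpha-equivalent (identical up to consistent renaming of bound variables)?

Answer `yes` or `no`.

Term 1: (((\e.((((\f.(\g.(\h.((f h) g)))) p) e) e)) (\f.(\g.(\h.(f (g h)))))) ((\f.(\g.(\h.((f h) (g h))))) r))
Term 2: (((\e.((((\g.(\f.(\h.((g h) f)))) p) e) e)) (\g.(\f.(\h.(g (f h)))))) ((\g.(\f.(\h.((g h) (f h))))) r))
Alpha-equivalence: compare structure up to binder renaming.
Result: True

Answer: yes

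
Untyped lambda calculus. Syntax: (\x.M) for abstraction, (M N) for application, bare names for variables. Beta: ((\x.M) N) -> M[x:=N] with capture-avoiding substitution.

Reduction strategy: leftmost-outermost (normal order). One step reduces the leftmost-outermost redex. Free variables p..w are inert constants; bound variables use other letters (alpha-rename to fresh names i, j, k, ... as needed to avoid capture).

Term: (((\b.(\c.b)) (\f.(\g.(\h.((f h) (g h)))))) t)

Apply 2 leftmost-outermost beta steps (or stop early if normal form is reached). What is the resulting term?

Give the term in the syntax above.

Answer: (\f.(\g.(\h.((f h) (g h)))))

Derivation:
Step 0: (((\b.(\c.b)) (\f.(\g.(\h.((f h) (g h)))))) t)
Step 1: ((\c.(\f.(\g.(\h.((f h) (g h)))))) t)
Step 2: (\f.(\g.(\h.((f h) (g h)))))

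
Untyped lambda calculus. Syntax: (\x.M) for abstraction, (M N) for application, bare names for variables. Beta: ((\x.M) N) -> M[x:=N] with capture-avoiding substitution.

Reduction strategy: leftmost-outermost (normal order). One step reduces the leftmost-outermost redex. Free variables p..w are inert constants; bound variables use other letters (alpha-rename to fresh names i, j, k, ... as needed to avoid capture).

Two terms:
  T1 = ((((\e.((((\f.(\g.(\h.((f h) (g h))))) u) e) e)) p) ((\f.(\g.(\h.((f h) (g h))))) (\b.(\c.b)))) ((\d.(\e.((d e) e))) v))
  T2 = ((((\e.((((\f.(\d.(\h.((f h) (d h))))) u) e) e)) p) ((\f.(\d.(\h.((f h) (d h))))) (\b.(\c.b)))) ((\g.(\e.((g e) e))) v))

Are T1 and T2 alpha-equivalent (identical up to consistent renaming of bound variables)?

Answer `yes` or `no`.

Answer: yes

Derivation:
Term 1: ((((\e.((((\f.(\g.(\h.((f h) (g h))))) u) e) e)) p) ((\f.(\g.(\h.((f h) (g h))))) (\b.(\c.b)))) ((\d.(\e.((d e) e))) v))
Term 2: ((((\e.((((\f.(\d.(\h.((f h) (d h))))) u) e) e)) p) ((\f.(\d.(\h.((f h) (d h))))) (\b.(\c.b)))) ((\g.(\e.((g e) e))) v))
Alpha-equivalence: compare structure up to binder renaming.
Result: True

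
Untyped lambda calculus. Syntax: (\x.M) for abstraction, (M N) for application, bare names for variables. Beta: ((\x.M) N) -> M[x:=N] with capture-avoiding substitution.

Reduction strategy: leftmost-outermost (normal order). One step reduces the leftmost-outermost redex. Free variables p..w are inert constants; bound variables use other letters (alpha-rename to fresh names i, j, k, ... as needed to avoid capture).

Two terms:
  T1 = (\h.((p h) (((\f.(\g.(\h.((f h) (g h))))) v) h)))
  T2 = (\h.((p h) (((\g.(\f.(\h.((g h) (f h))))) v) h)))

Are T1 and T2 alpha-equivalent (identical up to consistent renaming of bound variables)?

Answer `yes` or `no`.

Term 1: (\h.((p h) (((\f.(\g.(\h.((f h) (g h))))) v) h)))
Term 2: (\h.((p h) (((\g.(\f.(\h.((g h) (f h))))) v) h)))
Alpha-equivalence: compare structure up to binder renaming.
Result: True

Answer: yes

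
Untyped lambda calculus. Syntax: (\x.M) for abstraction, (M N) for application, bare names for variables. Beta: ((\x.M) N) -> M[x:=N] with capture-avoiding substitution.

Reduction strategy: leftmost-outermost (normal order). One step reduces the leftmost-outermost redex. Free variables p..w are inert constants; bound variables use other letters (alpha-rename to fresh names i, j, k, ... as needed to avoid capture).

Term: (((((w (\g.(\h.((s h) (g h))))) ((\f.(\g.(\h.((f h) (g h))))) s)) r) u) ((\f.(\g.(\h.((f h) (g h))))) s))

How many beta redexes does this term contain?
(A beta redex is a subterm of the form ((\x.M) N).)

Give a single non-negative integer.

Term: (((((w (\g.(\h.((s h) (g h))))) ((\f.(\g.(\h.((f h) (g h))))) s)) r) u) ((\f.(\g.(\h.((f h) (g h))))) s))
  Redex: ((\f.(\g.(\h.((f h) (g h))))) s)
  Redex: ((\f.(\g.(\h.((f h) (g h))))) s)
Total redexes: 2

Answer: 2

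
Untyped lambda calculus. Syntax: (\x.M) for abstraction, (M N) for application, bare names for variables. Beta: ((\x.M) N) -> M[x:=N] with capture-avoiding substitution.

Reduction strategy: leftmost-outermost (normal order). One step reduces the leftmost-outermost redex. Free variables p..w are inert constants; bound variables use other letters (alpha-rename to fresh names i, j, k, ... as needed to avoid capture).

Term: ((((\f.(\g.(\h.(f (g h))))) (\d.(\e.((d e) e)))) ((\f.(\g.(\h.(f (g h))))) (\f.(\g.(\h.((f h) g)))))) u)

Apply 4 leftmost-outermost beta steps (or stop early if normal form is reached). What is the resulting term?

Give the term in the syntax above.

Step 0: ((((\f.(\g.(\h.(f (g h))))) (\d.(\e.((d e) e)))) ((\f.(\g.(\h.(f (g h))))) (\f.(\g.(\h.((f h) g)))))) u)
Step 1: (((\g.(\h.((\d.(\e.((d e) e))) (g h)))) ((\f.(\g.(\h.(f (g h))))) (\f.(\g.(\h.((f h) g)))))) u)
Step 2: ((\h.((\d.(\e.((d e) e))) (((\f.(\g.(\h.(f (g h))))) (\f.(\g.(\h.((f h) g))))) h))) u)
Step 3: ((\d.(\e.((d e) e))) (((\f.(\g.(\h.(f (g h))))) (\f.(\g.(\h.((f h) g))))) u))
Step 4: (\e.(((((\f.(\g.(\h.(f (g h))))) (\f.(\g.(\h.((f h) g))))) u) e) e))

Answer: (\e.(((((\f.(\g.(\h.(f (g h))))) (\f.(\g.(\h.((f h) g))))) u) e) e))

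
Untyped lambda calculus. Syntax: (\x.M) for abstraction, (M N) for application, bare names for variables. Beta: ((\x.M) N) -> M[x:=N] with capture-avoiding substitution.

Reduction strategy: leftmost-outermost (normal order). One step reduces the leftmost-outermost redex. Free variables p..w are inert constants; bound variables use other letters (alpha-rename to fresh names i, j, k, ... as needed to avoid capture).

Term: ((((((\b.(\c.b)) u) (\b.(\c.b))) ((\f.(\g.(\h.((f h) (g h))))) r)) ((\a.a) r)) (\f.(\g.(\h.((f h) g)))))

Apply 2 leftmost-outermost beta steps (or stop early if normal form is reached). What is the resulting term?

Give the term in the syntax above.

Step 0: ((((((\b.(\c.b)) u) (\b.(\c.b))) ((\f.(\g.(\h.((f h) (g h))))) r)) ((\a.a) r)) (\f.(\g.(\h.((f h) g)))))
Step 1: (((((\c.u) (\b.(\c.b))) ((\f.(\g.(\h.((f h) (g h))))) r)) ((\a.a) r)) (\f.(\g.(\h.((f h) g)))))
Step 2: (((u ((\f.(\g.(\h.((f h) (g h))))) r)) ((\a.a) r)) (\f.(\g.(\h.((f h) g)))))

Answer: (((u ((\f.(\g.(\h.((f h) (g h))))) r)) ((\a.a) r)) (\f.(\g.(\h.((f h) g)))))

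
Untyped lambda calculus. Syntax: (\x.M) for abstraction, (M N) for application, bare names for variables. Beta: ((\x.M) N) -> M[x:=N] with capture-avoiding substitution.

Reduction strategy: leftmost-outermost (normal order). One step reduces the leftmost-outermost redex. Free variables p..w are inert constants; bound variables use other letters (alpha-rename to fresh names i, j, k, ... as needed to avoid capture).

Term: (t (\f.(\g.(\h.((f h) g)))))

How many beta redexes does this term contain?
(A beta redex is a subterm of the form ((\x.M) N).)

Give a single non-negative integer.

Term: (t (\f.(\g.(\h.((f h) g)))))
  (no redexes)
Total redexes: 0

Answer: 0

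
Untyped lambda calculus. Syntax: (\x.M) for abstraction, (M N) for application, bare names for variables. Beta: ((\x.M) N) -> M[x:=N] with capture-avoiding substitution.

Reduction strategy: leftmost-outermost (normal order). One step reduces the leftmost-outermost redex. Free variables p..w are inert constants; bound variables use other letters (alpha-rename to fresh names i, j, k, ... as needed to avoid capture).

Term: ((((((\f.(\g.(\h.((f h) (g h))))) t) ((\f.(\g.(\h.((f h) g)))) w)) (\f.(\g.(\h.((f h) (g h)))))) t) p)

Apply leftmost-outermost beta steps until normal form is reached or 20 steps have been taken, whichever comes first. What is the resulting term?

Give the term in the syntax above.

Step 0: ((((((\f.(\g.(\h.((f h) (g h))))) t) ((\f.(\g.(\h.((f h) g)))) w)) (\f.(\g.(\h.((f h) (g h)))))) t) p)
Step 1: (((((\g.(\h.((t h) (g h)))) ((\f.(\g.(\h.((f h) g)))) w)) (\f.(\g.(\h.((f h) (g h)))))) t) p)
Step 2: ((((\h.((t h) (((\f.(\g.(\h.((f h) g)))) w) h))) (\f.(\g.(\h.((f h) (g h)))))) t) p)
Step 3: ((((t (\f.(\g.(\h.((f h) (g h)))))) (((\f.(\g.(\h.((f h) g)))) w) (\f.(\g.(\h.((f h) (g h))))))) t) p)
Step 4: ((((t (\f.(\g.(\h.((f h) (g h)))))) ((\g.(\h.((w h) g))) (\f.(\g.(\h.((f h) (g h))))))) t) p)
Step 5: ((((t (\f.(\g.(\h.((f h) (g h)))))) (\h.((w h) (\f.(\g.(\h.((f h) (g h)))))))) t) p)

Answer: ((((t (\f.(\g.(\h.((f h) (g h)))))) (\h.((w h) (\f.(\g.(\h.((f h) (g h)))))))) t) p)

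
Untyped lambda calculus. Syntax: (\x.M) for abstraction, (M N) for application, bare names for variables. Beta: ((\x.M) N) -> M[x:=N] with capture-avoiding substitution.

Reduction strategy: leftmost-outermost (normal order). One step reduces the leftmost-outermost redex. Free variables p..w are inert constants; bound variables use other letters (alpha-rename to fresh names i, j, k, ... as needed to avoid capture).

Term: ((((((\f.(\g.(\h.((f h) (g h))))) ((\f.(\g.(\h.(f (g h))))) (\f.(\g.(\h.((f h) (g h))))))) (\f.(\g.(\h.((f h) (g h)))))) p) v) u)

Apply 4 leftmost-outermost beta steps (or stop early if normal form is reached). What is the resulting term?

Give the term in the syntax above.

Step 0: ((((((\f.(\g.(\h.((f h) (g h))))) ((\f.(\g.(\h.(f (g h))))) (\f.(\g.(\h.((f h) (g h))))))) (\f.(\g.(\h.((f h) (g h)))))) p) v) u)
Step 1: (((((\g.(\h.((((\f.(\g.(\h.(f (g h))))) (\f.(\g.(\h.((f h) (g h)))))) h) (g h)))) (\f.(\g.(\h.((f h) (g h)))))) p) v) u)
Step 2: ((((\h.((((\f.(\g.(\h.(f (g h))))) (\f.(\g.(\h.((f h) (g h)))))) h) ((\f.(\g.(\h.((f h) (g h))))) h))) p) v) u)
Step 3: ((((((\f.(\g.(\h.(f (g h))))) (\f.(\g.(\h.((f h) (g h)))))) p) ((\f.(\g.(\h.((f h) (g h))))) p)) v) u)
Step 4: (((((\g.(\h.((\f.(\g.(\h.((f h) (g h))))) (g h)))) p) ((\f.(\g.(\h.((f h) (g h))))) p)) v) u)

Answer: (((((\g.(\h.((\f.(\g.(\h.((f h) (g h))))) (g h)))) p) ((\f.(\g.(\h.((f h) (g h))))) p)) v) u)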